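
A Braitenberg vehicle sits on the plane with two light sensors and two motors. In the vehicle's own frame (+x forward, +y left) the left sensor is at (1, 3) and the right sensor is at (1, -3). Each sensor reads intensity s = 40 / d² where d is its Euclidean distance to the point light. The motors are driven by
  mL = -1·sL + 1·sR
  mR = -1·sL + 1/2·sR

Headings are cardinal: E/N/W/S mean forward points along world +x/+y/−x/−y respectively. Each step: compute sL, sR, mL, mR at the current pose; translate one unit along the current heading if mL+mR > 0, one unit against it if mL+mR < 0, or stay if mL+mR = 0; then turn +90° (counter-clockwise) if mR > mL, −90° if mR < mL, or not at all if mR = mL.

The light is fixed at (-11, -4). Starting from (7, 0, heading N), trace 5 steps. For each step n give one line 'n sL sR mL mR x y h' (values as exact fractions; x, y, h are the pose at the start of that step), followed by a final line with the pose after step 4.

n=0: pose=(7,0,N); sL=4/25, sR=20/233; mL=-432/5825, mR=-682/5825; mL+mR=-1114/5825 → advance -1; mR−mL=-10/233 → turn -1·90°
n=1: pose=(7,-1,E); sL=40/397, sR=40/361; mL=1440/143317, mR=-6500/143317; mL+mR=-5060/143317 → advance -1; mR−mL=-20/361 → turn -1·90°
n=2: pose=(6,-1,S); sL=10/101, sR=1/5; mL=51/505, mR=1/1010; mL+mR=103/1010 → advance +1; mR−mL=-1/10 → turn -1·90°
n=3: pose=(6,-2,W); sL=40/257, sR=40/281; mL=-960/72217, mR=-6100/72217; mL+mR=-7060/72217 → advance -1; mR−mL=-20/281 → turn -1·90°
n=4: pose=(7,-2,N); sL=20/117, sR=4/45; mL=-16/195, mR=-74/585; mL+mR=-122/585 → advance -1; mR−mL=-2/45 → turn -1·90°

0 4/25 20/233 -432/5825 -682/5825 7 0 N
1 40/397 40/361 1440/143317 -6500/143317 7 -1 E
2 10/101 1/5 51/505 1/1010 6 -1 S
3 40/257 40/281 -960/72217 -6100/72217 6 -2 W
4 20/117 4/45 -16/195 -74/585 7 -2 N
final 7 -3 E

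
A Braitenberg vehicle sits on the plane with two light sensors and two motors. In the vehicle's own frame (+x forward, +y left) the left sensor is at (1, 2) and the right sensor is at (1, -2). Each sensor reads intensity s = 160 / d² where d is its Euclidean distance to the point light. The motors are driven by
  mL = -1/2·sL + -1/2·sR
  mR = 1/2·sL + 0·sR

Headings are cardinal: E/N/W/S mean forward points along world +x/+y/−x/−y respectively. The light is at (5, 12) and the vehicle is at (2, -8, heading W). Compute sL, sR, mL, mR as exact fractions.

8/25 8/17 -168/425 4/25

left sensor world pos  = (1, -10); dL² = 500
right sensor world pos = (1, -6); dR² = 340
sL = 160/500 = 8/25
sR = 160/340 = 8/17
mL = -1/2·sL + -1/2·sR = -168/425
mR = 1/2·sL + 0·sR = 4/25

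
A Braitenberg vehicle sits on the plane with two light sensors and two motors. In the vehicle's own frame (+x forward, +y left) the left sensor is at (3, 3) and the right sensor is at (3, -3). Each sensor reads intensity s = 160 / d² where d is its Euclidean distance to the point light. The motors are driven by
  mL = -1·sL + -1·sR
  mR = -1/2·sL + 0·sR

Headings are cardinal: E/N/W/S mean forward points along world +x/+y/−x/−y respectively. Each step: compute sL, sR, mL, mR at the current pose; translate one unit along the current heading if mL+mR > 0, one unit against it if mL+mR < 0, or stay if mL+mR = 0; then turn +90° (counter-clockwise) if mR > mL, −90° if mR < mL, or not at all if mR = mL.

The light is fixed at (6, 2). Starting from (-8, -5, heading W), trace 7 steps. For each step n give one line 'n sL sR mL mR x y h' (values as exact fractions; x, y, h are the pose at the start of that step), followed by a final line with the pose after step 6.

n=0: pose=(-8,-5,W); sL=160/389, sR=32/61; mL=-22208/23729, mR=-80/389; mL+mR=-27088/23729 → advance -1; mR−mL=17328/23729 → turn +1·90°
n=1: pose=(-7,-5,S); sL=4/5, sR=40/89; mL=-556/445, mR=-2/5; mL+mR=-734/445 → advance -1; mR−mL=378/445 → turn +1·90°
n=2: pose=(-7,-4,E); sL=160/109, sR=160/181; mL=-46400/19729, mR=-80/109; mL+mR=-60880/19729 → advance -1; mR−mL=31920/19729 → turn +1·90°
n=3: pose=(-8,-4,N); sL=80/149, sR=16/13; mL=-3424/1937, mR=-40/149; mL+mR=-3944/1937 → advance -1; mR−mL=2904/1937 → turn +1·90°
n=4: pose=(-8,-5,W); sL=160/389, sR=32/61; mL=-22208/23729, mR=-80/389; mL+mR=-27088/23729 → advance -1; mR−mL=17328/23729 → turn +1·90°
n=5: pose=(-7,-5,S); sL=4/5, sR=40/89; mL=-556/445, mR=-2/5; mL+mR=-734/445 → advance -1; mR−mL=378/445 → turn +1·90°
n=6: pose=(-7,-4,E); sL=160/109, sR=160/181; mL=-46400/19729, mR=-80/109; mL+mR=-60880/19729 → advance -1; mR−mL=31920/19729 → turn +1·90°

0 160/389 32/61 -22208/23729 -80/389 -8 -5 W
1 4/5 40/89 -556/445 -2/5 -7 -5 S
2 160/109 160/181 -46400/19729 -80/109 -7 -4 E
3 80/149 16/13 -3424/1937 -40/149 -8 -4 N
4 160/389 32/61 -22208/23729 -80/389 -8 -5 W
5 4/5 40/89 -556/445 -2/5 -7 -5 S
6 160/109 160/181 -46400/19729 -80/109 -7 -4 E
final -8 -4 N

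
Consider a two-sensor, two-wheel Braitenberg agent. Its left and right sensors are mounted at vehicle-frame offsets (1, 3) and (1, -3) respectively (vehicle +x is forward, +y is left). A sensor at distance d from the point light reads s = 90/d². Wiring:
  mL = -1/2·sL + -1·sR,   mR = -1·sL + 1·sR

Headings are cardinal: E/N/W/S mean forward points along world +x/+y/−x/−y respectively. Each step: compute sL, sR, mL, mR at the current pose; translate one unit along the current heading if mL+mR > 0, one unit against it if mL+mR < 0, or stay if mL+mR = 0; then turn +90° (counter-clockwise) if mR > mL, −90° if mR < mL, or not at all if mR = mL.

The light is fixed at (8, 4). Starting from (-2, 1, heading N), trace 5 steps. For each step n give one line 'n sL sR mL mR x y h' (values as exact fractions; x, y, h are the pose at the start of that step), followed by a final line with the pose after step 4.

n=0: pose=(-2,1,N); sL=90/173, sR=90/53; mL=-17955/9169, mR=10800/9169; mL+mR=-135/173 → advance -1; mR−mL=28755/9169 → turn +1·90°
n=1: pose=(-2,0,W); sL=9/17, sR=45/61; mL=-2079/2074, mR=216/1037; mL+mR=-27/34 → advance -1; mR−mL=2511/2074 → turn +1·90°
n=2: pose=(-1,0,S); sL=90/61, sR=90/169; mL=-13095/10309, mR=-9720/10309; mL+mR=-135/61 → advance -1; mR−mL=3375/10309 → turn +1·90°
n=3: pose=(-1,1,E); sL=45/32, sR=9/10; mL=-513/320, mR=-81/160; mL+mR=-135/64 → advance -1; mR−mL=351/320 → turn +1·90°
n=4: pose=(-2,1,N); sL=90/173, sR=90/53; mL=-17955/9169, mR=10800/9169; mL+mR=-135/173 → advance -1; mR−mL=28755/9169 → turn +1·90°

0 90/173 90/53 -17955/9169 10800/9169 -2 1 N
1 9/17 45/61 -2079/2074 216/1037 -2 0 W
2 90/61 90/169 -13095/10309 -9720/10309 -1 0 S
3 45/32 9/10 -513/320 -81/160 -1 1 E
4 90/173 90/53 -17955/9169 10800/9169 -2 1 N
final -2 0 W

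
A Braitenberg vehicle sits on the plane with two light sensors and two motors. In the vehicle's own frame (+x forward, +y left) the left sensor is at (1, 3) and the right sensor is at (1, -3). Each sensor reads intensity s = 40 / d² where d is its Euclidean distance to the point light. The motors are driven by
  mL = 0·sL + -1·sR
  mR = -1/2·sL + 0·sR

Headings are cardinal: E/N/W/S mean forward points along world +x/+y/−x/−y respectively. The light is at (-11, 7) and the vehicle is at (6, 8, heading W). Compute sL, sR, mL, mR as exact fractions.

2/13 5/34 -5/34 -1/13

left sensor world pos  = (5, 5); dL² = 260
right sensor world pos = (5, 11); dR² = 272
sL = 40/260 = 2/13
sR = 40/272 = 5/34
mL = 0·sL + -1·sR = -5/34
mR = -1/2·sL + 0·sR = -1/13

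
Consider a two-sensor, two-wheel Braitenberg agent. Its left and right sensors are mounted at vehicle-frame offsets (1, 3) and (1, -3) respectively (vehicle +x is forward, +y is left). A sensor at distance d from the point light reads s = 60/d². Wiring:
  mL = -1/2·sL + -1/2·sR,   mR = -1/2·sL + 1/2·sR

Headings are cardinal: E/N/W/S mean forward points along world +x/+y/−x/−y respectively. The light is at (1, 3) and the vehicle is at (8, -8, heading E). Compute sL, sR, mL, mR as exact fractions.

15/32 3/13 -291/832 -99/832

left sensor world pos  = (9, -5); dL² = 128
right sensor world pos = (9, -11); dR² = 260
sL = 60/128 = 15/32
sR = 60/260 = 3/13
mL = -1/2·sL + -1/2·sR = -291/832
mR = -1/2·sL + 1/2·sR = -99/832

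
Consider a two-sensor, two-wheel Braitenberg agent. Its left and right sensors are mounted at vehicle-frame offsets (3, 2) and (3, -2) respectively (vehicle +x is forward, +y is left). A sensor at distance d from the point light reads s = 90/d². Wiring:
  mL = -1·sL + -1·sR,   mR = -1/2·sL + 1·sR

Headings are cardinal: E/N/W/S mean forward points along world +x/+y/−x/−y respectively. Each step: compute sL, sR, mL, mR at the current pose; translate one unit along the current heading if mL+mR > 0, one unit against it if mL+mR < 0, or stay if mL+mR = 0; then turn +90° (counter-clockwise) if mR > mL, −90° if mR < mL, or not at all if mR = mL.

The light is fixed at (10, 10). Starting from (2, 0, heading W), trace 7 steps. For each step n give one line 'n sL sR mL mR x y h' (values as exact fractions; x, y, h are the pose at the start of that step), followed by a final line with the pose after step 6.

n=0: pose=(2,0,W); sL=18/53, sR=18/37; mL=-1620/1961, mR=621/1961; mL+mR=-27/53 → advance -1; mR−mL=2241/1961 → turn +1·90°
n=1: pose=(3,0,S); sL=45/97, sR=9/25; mL=-1998/2425, mR=621/4850; mL+mR=-135/194 → advance -1; mR−mL=4617/4850 → turn +1·90°
n=2: pose=(3,1,E); sL=18/13, sR=90/137; mL=-3636/1781, mR=-63/1781; mL+mR=-27/13 → advance -1; mR−mL=3573/1781 → turn +1·90°
n=3: pose=(2,1,N); sL=45/68, sR=5/4; mL=-65/34, mR=125/136; mL+mR=-135/136 → advance -1; mR−mL=385/136 → turn +1·90°
n=4: pose=(2,0,W); sL=18/53, sR=18/37; mL=-1620/1961, mR=621/1961; mL+mR=-27/53 → advance -1; mR−mL=2241/1961 → turn +1·90°
n=5: pose=(3,0,S); sL=45/97, sR=9/25; mL=-1998/2425, mR=621/4850; mL+mR=-135/194 → advance -1; mR−mL=4617/4850 → turn +1·90°
n=6: pose=(3,1,E); sL=18/13, sR=90/137; mL=-3636/1781, mR=-63/1781; mL+mR=-27/13 → advance -1; mR−mL=3573/1781 → turn +1·90°

0 18/53 18/37 -1620/1961 621/1961 2 0 W
1 45/97 9/25 -1998/2425 621/4850 3 0 S
2 18/13 90/137 -3636/1781 -63/1781 3 1 E
3 45/68 5/4 -65/34 125/136 2 1 N
4 18/53 18/37 -1620/1961 621/1961 2 0 W
5 45/97 9/25 -1998/2425 621/4850 3 0 S
6 18/13 90/137 -3636/1781 -63/1781 3 1 E
final 2 1 N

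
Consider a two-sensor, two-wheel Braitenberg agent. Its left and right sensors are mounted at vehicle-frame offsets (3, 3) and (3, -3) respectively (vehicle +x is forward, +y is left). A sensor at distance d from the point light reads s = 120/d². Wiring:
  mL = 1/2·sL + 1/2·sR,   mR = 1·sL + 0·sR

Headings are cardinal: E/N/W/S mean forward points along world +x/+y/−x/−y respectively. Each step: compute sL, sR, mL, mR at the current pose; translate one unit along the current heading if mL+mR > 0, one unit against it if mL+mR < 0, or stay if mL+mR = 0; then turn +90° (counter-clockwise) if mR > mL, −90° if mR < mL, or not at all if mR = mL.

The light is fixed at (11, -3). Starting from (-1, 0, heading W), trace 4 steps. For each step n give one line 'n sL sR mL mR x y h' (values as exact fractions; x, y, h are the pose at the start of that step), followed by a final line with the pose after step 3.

n=0: pose=(-1,0,W); sL=8/15, sR=40/87; mL=72/145, mR=8/15; mL+mR=448/435 → advance +1; mR−mL=16/435 → turn +1·90°
n=1: pose=(-2,0,S); sL=6/5, sR=15/32; mL=267/320, mR=6/5; mL+mR=651/320 → advance +1; mR−mL=117/320 → turn +1·90°
n=2: pose=(-2,-1,E); sL=24/25, sR=120/101; mL=2712/2525, mR=24/25; mL+mR=5136/2525 → advance +1; mR−mL=-288/2525 → turn -1·90°
n=3: pose=(-1,-1,S); sL=60/41, sR=60/113; mL=4620/4633, mR=60/41; mL+mR=11400/4633 → advance +1; mR−mL=2160/4633 → turn +1·90°

0 8/15 40/87 72/145 8/15 -1 0 W
1 6/5 15/32 267/320 6/5 -2 0 S
2 24/25 120/101 2712/2525 24/25 -2 -1 E
3 60/41 60/113 4620/4633 60/41 -1 -1 S
final -1 -2 E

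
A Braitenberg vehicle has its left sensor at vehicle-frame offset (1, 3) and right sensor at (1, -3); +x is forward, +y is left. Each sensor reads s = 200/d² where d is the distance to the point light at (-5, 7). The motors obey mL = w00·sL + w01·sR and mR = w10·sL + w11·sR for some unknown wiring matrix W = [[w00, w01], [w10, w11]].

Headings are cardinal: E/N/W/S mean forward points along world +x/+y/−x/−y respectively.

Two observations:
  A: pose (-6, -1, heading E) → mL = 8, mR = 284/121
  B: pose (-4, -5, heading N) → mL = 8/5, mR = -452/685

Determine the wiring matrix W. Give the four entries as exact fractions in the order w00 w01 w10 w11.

1 0 1/2 -1

obs A: pose=(-6,-1,E) → sL=8, sR=200/121, mL=8, mR=284/121
obs B: pose=(-4,-5,N) → sL=8/5, sR=200/137, mL=8/5, mR=-452/685
sensor matrix S = [[8, 200/121], [8/5, 200/137]]; det S = 149760/16577
solve [mL_A; mL_B] = S·[w00; w01] and [mR_A; mR_B] = S·[w10; w11]:
  w00 = 1, w01 = 0, w10 = 1/2, w11 = -1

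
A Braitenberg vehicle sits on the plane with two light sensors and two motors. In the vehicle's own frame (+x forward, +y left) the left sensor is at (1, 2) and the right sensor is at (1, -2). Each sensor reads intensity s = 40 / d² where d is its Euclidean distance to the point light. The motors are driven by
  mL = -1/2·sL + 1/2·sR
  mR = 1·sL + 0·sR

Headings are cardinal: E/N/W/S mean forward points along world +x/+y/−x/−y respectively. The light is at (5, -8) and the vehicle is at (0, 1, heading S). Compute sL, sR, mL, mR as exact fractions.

40/73 40/113 -800/8249 40/73

left sensor world pos  = (2, 0); dL² = 73
right sensor world pos = (-2, 0); dR² = 113
sL = 40/73 = 40/73
sR = 40/113 = 40/113
mL = -1/2·sL + 1/2·sR = -800/8249
mR = 1·sL + 0·sR = 40/73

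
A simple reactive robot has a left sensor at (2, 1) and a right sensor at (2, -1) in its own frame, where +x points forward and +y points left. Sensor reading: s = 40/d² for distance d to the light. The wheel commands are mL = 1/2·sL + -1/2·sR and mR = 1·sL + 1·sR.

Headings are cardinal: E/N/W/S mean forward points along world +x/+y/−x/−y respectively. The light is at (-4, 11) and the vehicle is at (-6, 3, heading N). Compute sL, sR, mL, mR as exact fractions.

left sensor world pos  = (-7, 5); dL² = 45
right sensor world pos = (-5, 5); dR² = 37
sL = 40/45 = 8/9
sR = 40/37 = 40/37
mL = 1/2·sL + -1/2·sR = -32/333
mR = 1·sL + 1·sR = 656/333

8/9 40/37 -32/333 656/333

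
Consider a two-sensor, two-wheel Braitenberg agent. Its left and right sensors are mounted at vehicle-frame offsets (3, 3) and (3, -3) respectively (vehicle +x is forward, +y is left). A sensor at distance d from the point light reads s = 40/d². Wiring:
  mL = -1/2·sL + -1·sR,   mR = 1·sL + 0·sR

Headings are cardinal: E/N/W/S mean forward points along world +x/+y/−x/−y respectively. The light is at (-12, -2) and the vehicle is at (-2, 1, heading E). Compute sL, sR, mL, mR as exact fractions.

8/41 40/169 -2316/6929 8/41

left sensor world pos  = (1, 4); dL² = 205
right sensor world pos = (1, -2); dR² = 169
sL = 40/205 = 8/41
sR = 40/169 = 40/169
mL = -1/2·sL + -1·sR = -2316/6929
mR = 1·sL + 0·sR = 8/41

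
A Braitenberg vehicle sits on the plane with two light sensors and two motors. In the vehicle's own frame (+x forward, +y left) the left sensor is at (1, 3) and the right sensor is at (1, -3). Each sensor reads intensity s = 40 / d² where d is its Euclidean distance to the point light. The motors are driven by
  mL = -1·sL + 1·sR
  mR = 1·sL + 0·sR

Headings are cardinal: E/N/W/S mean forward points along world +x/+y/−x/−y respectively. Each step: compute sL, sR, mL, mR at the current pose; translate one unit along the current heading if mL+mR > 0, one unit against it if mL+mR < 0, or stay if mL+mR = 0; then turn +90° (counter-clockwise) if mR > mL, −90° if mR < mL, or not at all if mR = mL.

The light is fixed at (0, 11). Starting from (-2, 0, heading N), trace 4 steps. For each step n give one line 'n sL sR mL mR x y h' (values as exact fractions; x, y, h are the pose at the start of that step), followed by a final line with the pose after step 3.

0 8/25 40/101 192/2525 8/25 -2 0 N
1 20/89 20/29 1200/2581 20/89 -2 1 W
2 40/117 40/81 160/1053 40/117 -3 1 N
3 1/4 10/13 27/52 1/4 -3 2 W
final -4 2 N

n=0: pose=(-2,0,N); sL=8/25, sR=40/101; mL=192/2525, mR=8/25; mL+mR=40/101 → advance +1; mR−mL=616/2525 → turn +1·90°
n=1: pose=(-2,1,W); sL=20/89, sR=20/29; mL=1200/2581, mR=20/89; mL+mR=20/29 → advance +1; mR−mL=-620/2581 → turn -1·90°
n=2: pose=(-3,1,N); sL=40/117, sR=40/81; mL=160/1053, mR=40/117; mL+mR=40/81 → advance +1; mR−mL=200/1053 → turn +1·90°
n=3: pose=(-3,2,W); sL=1/4, sR=10/13; mL=27/52, mR=1/4; mL+mR=10/13 → advance +1; mR−mL=-7/26 → turn -1·90°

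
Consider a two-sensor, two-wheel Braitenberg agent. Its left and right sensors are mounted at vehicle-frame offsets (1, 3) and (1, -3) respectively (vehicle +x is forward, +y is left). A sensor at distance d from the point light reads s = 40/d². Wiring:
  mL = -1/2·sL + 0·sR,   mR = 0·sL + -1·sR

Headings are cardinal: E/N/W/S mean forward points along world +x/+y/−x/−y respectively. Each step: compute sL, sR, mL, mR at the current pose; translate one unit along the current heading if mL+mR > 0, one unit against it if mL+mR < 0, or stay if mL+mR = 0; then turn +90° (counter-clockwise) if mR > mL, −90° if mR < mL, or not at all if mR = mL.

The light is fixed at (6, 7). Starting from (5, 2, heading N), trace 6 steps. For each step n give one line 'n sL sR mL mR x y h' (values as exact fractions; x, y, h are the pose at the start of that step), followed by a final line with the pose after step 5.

n=0: pose=(5,2,N); sL=5/4, sR=2; mL=-5/8, mR=-2; mL+mR=-21/8 → advance -1; mR−mL=-11/8 → turn -1·90°
n=1: pose=(5,1,E); sL=40/9, sR=40/81; mL=-20/9, mR=-40/81; mL+mR=-220/81 → advance -1; mR−mL=140/81 → turn +1·90°
n=2: pose=(4,1,N); sL=4/5, sR=20/13; mL=-2/5, mR=-20/13; mL+mR=-126/65 → advance -1; mR−mL=-74/65 → turn -1·90°
n=3: pose=(4,0,E); sL=40/17, sR=40/101; mL=-20/17, mR=-40/101; mL+mR=-2700/1717 → advance -1; mR−mL=1340/1717 → turn +1·90°
n=4: pose=(3,0,N); sL=5/9, sR=10/9; mL=-5/18, mR=-10/9; mL+mR=-25/18 → advance -1; mR−mL=-5/6 → turn -1·90°
n=5: pose=(3,-1,E); sL=40/29, sR=8/25; mL=-20/29, mR=-8/25; mL+mR=-732/725 → advance -1; mR−mL=268/725 → turn +1·90°

0 5/4 2 -5/8 -2 5 2 N
1 40/9 40/81 -20/9 -40/81 5 1 E
2 4/5 20/13 -2/5 -20/13 4 1 N
3 40/17 40/101 -20/17 -40/101 4 0 E
4 5/9 10/9 -5/18 -10/9 3 0 N
5 40/29 8/25 -20/29 -8/25 3 -1 E
final 2 -1 N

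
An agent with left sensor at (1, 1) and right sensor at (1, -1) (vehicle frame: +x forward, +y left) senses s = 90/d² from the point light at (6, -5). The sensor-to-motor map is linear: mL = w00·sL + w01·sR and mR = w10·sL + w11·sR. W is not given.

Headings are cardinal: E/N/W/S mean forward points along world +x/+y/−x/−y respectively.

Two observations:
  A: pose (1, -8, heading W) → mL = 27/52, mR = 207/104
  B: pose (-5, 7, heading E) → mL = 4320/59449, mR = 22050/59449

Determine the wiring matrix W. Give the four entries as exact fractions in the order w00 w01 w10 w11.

-1 1 1/2 1/2

obs A: pose=(1,-8,W) → sL=45/26, sR=9/4, mL=27/52, mR=207/104
obs B: pose=(-5,7,E) → sL=90/269, sR=90/221, mL=4320/59449, mR=22050/59449
sensor matrix S = [[45/26, 9/4], [90/269, 90/221]]; det S = -74115/1545674
solve [mL_A; mL_B] = S·[w00; w01] and [mR_A; mR_B] = S·[w10; w11]:
  w00 = -1, w01 = 1, w10 = 1/2, w11 = 1/2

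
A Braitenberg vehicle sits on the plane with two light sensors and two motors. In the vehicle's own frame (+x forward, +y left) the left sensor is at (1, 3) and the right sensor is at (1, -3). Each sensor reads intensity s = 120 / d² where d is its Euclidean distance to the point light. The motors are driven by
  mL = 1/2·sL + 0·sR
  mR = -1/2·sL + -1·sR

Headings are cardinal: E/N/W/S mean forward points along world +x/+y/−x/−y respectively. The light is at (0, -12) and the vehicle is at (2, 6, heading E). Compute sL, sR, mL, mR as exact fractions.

4/15 20/39 2/15 -42/65

left sensor world pos  = (3, 9); dL² = 450
right sensor world pos = (3, 3); dR² = 234
sL = 120/450 = 4/15
sR = 120/234 = 20/39
mL = 1/2·sL + 0·sR = 2/15
mR = -1/2·sL + -1·sR = -42/65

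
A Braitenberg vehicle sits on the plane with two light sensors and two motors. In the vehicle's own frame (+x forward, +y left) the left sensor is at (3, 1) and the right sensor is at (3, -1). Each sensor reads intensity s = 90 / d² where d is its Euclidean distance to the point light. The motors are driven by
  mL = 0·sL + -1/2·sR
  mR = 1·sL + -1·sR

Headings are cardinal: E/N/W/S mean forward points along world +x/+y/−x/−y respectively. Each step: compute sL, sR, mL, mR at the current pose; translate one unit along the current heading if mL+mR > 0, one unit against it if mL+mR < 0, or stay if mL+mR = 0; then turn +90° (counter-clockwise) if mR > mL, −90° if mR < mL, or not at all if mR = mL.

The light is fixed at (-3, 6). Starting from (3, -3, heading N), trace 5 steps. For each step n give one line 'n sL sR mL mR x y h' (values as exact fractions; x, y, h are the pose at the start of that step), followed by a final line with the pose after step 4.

n=0: pose=(3,-3,N); sL=90/61, sR=18/17; mL=-9/17, mR=432/1037; mL+mR=-117/1037 → advance -1; mR−mL=981/1037 → turn +1·90°
n=1: pose=(3,-4,W); sL=9/13, sR=1; mL=-1/2, mR=-4/13; mL+mR=-21/26 → advance -1; mR−mL=5/26 → turn +1·90°
n=2: pose=(4,-4,S); sL=90/233, sR=18/41; mL=-9/41, mR=-504/9553; mL+mR=-2601/9553 → advance -1; mR−mL=1593/9553 → turn +1·90°
n=3: pose=(4,-3,E); sL=45/82, sR=9/20; mL=-9/40, mR=81/820; mL+mR=-207/1640 → advance -1; mR−mL=531/1640 → turn +1·90°
n=4: pose=(3,-3,N); sL=90/61, sR=18/17; mL=-9/17, mR=432/1037; mL+mR=-117/1037 → advance -1; mR−mL=981/1037 → turn +1·90°

0 90/61 18/17 -9/17 432/1037 3 -3 N
1 9/13 1 -1/2 -4/13 3 -4 W
2 90/233 18/41 -9/41 -504/9553 4 -4 S
3 45/82 9/20 -9/40 81/820 4 -3 E
4 90/61 18/17 -9/17 432/1037 3 -3 N
final 3 -4 W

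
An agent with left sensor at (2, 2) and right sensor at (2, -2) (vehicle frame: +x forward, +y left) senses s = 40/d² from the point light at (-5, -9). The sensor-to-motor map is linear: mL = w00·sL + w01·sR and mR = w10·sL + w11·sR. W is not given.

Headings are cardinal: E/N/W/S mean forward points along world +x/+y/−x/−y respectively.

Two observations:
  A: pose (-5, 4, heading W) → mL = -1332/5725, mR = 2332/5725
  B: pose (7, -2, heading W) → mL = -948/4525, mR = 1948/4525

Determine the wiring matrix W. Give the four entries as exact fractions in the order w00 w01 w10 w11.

-1 1/2 1 1/2

obs A: pose=(-5,4,W) → sL=8/25, sR=40/229, mL=-1332/5725, mR=2332/5725
obs B: pose=(7,-2,W) → sL=8/25, sR=40/181, mL=-948/4525, mR=1948/4525
sensor matrix S = [[8/25, 40/229], [8/25, 40/181]]; det S = 3072/207245
solve [mL_A; mL_B] = S·[w00; w01] and [mR_A; mR_B] = S·[w10; w11]:
  w00 = -1, w01 = 1/2, w10 = 1, w11 = 1/2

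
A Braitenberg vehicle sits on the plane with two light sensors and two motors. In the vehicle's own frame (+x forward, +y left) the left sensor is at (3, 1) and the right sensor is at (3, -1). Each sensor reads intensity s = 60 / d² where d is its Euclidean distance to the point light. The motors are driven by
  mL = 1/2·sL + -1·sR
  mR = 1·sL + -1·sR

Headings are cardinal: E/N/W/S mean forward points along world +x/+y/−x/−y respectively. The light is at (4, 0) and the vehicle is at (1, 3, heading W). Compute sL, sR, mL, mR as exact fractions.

left sensor world pos  = (-2, 2); dL² = 40
right sensor world pos = (-2, 4); dR² = 52
sL = 60/40 = 3/2
sR = 60/52 = 15/13
mL = 1/2·sL + -1·sR = -21/52
mR = 1·sL + -1·sR = 9/26

3/2 15/13 -21/52 9/26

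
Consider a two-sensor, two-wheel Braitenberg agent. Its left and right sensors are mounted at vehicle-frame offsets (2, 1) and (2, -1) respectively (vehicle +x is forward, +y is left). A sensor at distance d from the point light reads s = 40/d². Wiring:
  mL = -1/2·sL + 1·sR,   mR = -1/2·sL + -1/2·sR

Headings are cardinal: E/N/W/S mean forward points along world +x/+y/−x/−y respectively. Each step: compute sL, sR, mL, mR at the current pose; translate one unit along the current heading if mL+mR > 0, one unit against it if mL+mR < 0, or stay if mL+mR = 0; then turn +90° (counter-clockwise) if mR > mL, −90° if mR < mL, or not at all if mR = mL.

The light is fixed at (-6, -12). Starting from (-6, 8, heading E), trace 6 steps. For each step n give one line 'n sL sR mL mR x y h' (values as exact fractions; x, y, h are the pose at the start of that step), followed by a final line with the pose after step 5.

n=0: pose=(-6,8,E); sL=8/89, sR=8/73; mL=420/6497, mR=-648/6497; mL+mR=-228/6497 → advance -1; mR−mL=-12/73 → turn -1·90°
n=1: pose=(-7,8,S); sL=10/81, sR=5/41; mL=200/3321, mR=-815/6642; mL+mR=-415/6642 → advance -1; mR−mL=-15/82 → turn -1·90°
n=2: pose=(-7,9,W); sL=40/409, sR=40/493; mL=6500/201637, mR=-18040/201637; mL+mR=-11540/201637 → advance -1; mR−mL=-60/493 → turn -1·90°
n=3: pose=(-6,9,N); sL=4/53, sR=4/53; mL=2/53, mR=-4/53; mL+mR=-2/53 → advance -1; mR−mL=-6/53 → turn -1·90°
n=4: pose=(-6,8,E); sL=8/89, sR=8/73; mL=420/6497, mR=-648/6497; mL+mR=-228/6497 → advance -1; mR−mL=-12/73 → turn -1·90°
n=5: pose=(-7,8,S); sL=10/81, sR=5/41; mL=200/3321, mR=-815/6642; mL+mR=-415/6642 → advance -1; mR−mL=-15/82 → turn -1·90°

0 8/89 8/73 420/6497 -648/6497 -6 8 E
1 10/81 5/41 200/3321 -815/6642 -7 8 S
2 40/409 40/493 6500/201637 -18040/201637 -7 9 W
3 4/53 4/53 2/53 -4/53 -6 9 N
4 8/89 8/73 420/6497 -648/6497 -6 8 E
5 10/81 5/41 200/3321 -815/6642 -7 8 S
final -7 9 W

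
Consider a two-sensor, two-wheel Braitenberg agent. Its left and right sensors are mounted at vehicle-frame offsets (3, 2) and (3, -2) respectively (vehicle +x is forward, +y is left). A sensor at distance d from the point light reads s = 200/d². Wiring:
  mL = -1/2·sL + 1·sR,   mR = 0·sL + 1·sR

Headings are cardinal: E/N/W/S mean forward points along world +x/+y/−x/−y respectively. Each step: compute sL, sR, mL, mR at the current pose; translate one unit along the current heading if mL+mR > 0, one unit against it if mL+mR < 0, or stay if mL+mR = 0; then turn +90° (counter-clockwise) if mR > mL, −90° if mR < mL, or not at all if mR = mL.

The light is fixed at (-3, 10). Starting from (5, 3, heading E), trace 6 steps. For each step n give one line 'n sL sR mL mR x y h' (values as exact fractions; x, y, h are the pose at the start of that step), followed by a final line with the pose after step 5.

n=0: pose=(5,3,E); sL=100/73, sR=100/101; mL=2250/7373, mR=100/101; mL+mR=9550/7373 → advance +1; mR−mL=50/73 → turn +1·90°
n=1: pose=(6,3,N); sL=40/13, sR=200/137; mL=-140/1781, mR=200/137; mL+mR=2460/1781 → advance +1; mR−mL=20/13 → turn +1·90°
n=2: pose=(6,4,W); sL=2, sR=50/13; mL=37/13, mR=50/13; mL+mR=87/13 → advance +1; mR−mL=1 → turn +1·90°
n=3: pose=(5,4,S); sL=200/181, sR=200/117; mL=24500/21177, mR=200/117; mL+mR=60700/21177 → advance +1; mR−mL=100/181 → turn +1·90°
n=4: pose=(5,3,E); sL=100/73, sR=100/101; mL=2250/7373, mR=100/101; mL+mR=9550/7373 → advance +1; mR−mL=50/73 → turn +1·90°
n=5: pose=(6,3,N); sL=40/13, sR=200/137; mL=-140/1781, mR=200/137; mL+mR=2460/1781 → advance +1; mR−mL=20/13 → turn +1·90°

0 100/73 100/101 2250/7373 100/101 5 3 E
1 40/13 200/137 -140/1781 200/137 6 3 N
2 2 50/13 37/13 50/13 6 4 W
3 200/181 200/117 24500/21177 200/117 5 4 S
4 100/73 100/101 2250/7373 100/101 5 3 E
5 40/13 200/137 -140/1781 200/137 6 3 N
final 6 4 W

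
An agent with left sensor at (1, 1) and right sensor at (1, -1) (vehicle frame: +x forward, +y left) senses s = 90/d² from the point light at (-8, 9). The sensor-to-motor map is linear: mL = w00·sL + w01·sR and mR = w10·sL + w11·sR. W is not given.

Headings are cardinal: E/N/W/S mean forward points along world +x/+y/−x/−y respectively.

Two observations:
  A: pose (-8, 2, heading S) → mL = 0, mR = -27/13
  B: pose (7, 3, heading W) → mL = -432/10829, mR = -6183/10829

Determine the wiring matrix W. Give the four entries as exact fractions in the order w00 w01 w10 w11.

obs A: pose=(-8,2,S) → sL=18/13, sR=18/13, mL=0, mR=-27/13
obs B: pose=(7,3,W) → sL=18/49, sR=90/221, mL=-432/10829, mR=-6183/10829
sensor matrix S = [[18/13, 18/13], [18/49, 90/221]]; det S = 7776/140777
solve [mL_A; mL_B] = S·[w00; w01] and [mR_A; mR_B] = S·[w10; w11]:
  w00 = 1, w01 = -1, w10 = -1, w11 = -1/2

1 -1 -1 -1/2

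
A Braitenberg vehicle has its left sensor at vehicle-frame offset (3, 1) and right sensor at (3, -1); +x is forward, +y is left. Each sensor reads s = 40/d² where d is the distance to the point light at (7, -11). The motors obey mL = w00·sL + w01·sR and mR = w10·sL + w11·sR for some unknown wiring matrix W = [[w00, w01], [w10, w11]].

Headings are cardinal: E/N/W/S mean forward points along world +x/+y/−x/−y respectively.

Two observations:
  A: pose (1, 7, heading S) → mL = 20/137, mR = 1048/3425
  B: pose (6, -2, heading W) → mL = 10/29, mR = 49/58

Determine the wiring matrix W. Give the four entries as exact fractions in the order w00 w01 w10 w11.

0 1 1 1

obs A: pose=(1,7,S) → sL=4/25, sR=20/137, mL=20/137, mR=1048/3425
obs B: pose=(6,-2,W) → sL=1/2, sR=10/29, mL=10/29, mR=49/58
sensor matrix S = [[4/25, 20/137], [1/2, 10/29]]; det S = -354/19865
solve [mL_A; mL_B] = S·[w00; w01] and [mR_A; mR_B] = S·[w10; w11]:
  w00 = 0, w01 = 1, w10 = 1, w11 = 1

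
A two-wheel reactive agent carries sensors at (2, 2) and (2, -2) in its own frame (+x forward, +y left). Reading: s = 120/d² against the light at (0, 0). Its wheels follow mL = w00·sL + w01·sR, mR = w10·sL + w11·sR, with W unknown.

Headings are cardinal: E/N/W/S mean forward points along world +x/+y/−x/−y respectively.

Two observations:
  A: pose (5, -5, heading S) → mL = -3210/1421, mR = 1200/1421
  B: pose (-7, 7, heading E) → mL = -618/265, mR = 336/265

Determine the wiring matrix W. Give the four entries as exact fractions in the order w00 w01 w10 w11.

obs A: pose=(5,-5,S) → sL=60/49, sR=60/29, mL=-3210/1421, mR=1200/1421
obs B: pose=(-7,7,E) → sL=60/53, sR=12/5, mL=-618/265, mR=336/265
sensor matrix S = [[60/49, 60/29], [60/53, 12/5]]; det S = 44928/75313
solve [mL_A; mL_B] = S·[w00; w01] and [mR_A; mR_B] = S·[w10; w11]:
  w00 = -1, w01 = -1/2, w10 = -1, w11 = 1

-1 -1/2 -1 1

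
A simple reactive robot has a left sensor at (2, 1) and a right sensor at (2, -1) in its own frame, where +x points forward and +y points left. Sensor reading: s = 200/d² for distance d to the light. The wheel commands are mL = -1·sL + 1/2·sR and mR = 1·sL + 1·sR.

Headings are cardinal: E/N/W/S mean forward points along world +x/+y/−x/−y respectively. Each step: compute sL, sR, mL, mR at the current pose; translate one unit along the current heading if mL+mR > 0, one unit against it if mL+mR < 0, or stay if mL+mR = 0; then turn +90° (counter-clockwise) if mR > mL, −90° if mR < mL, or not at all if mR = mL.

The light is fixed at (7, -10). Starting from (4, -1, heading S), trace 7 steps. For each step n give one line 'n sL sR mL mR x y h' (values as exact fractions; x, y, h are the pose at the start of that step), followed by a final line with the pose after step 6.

n=0: pose=(4,-1,S); sL=200/53, sR=40/13; mL=-1540/689, mR=4720/689; mL+mR=60/13 → advance +1; mR−mL=6260/689 → turn +1·90°
n=1: pose=(4,-2,E); sL=100/41, sR=4; mL=-18/41, mR=264/41; mL+mR=6 → advance +1; mR−mL=282/41 → turn +1·90°
n=2: pose=(5,-2,N); sL=200/109, sR=200/101; mL=-9300/11009, mR=42000/11009; mL+mR=300/101 → advance +1; mR−mL=51300/11009 → turn +1·90°
n=3: pose=(5,-1,W); sL=5/2, sR=50/29; mL=-95/58, mR=245/58; mL+mR=75/29 → advance +1; mR−mL=170/29 → turn +1·90°
n=4: pose=(4,-1,S); sL=200/53, sR=40/13; mL=-1540/689, mR=4720/689; mL+mR=60/13 → advance +1; mR−mL=6260/689 → turn +1·90°
n=5: pose=(4,-2,E); sL=100/41, sR=4; mL=-18/41, mR=264/41; mL+mR=6 → advance +1; mR−mL=282/41 → turn +1·90°
n=6: pose=(5,-2,N); sL=200/109, sR=200/101; mL=-9300/11009, mR=42000/11009; mL+mR=300/101 → advance +1; mR−mL=51300/11009 → turn +1·90°

0 200/53 40/13 -1540/689 4720/689 4 -1 S
1 100/41 4 -18/41 264/41 4 -2 E
2 200/109 200/101 -9300/11009 42000/11009 5 -2 N
3 5/2 50/29 -95/58 245/58 5 -1 W
4 200/53 40/13 -1540/689 4720/689 4 -1 S
5 100/41 4 -18/41 264/41 4 -2 E
6 200/109 200/101 -9300/11009 42000/11009 5 -2 N
final 5 -1 W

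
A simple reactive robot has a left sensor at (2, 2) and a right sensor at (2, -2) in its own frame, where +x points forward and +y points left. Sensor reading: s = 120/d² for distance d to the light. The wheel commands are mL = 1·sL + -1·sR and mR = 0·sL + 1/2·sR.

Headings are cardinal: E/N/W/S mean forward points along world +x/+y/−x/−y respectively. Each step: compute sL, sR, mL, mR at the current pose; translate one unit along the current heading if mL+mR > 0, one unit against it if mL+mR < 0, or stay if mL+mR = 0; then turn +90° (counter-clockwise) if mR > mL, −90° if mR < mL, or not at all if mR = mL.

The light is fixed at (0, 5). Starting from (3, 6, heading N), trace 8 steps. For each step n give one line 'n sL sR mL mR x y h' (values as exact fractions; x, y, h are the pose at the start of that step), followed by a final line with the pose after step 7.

n=0: pose=(3,6,N); sL=12, sR=60/17; mL=144/17, mR=30/17; mL+mR=174/17 → advance +1; mR−mL=-114/17 → turn -1·90°
n=1: pose=(3,7,E); sL=120/41, sR=24/5; mL=-384/205, mR=12/5; mL+mR=108/205 → advance +1; mR−mL=876/205 → turn +1·90°
n=2: pose=(4,7,N); sL=6, sR=30/13; mL=48/13, mR=15/13; mL+mR=63/13 → advance +1; mR−mL=-33/13 → turn -1·90°
n=3: pose=(4,8,E); sL=120/61, sR=120/37; mL=-2880/2257, mR=60/37; mL+mR=780/2257 → advance +1; mR−mL=6540/2257 → turn +1·90°
n=4: pose=(5,8,N); sL=60/17, sR=60/37; mL=1200/629, mR=30/37; mL+mR=1710/629 → advance +1; mR−mL=-690/629 → turn -1·90°
n=5: pose=(5,9,E); sL=24/17, sR=120/53; mL=-768/901, mR=60/53; mL+mR=252/901 → advance +1; mR−mL=1788/901 → turn +1·90°
n=6: pose=(6,9,N); sL=30/13, sR=6/5; mL=72/65, mR=3/5; mL+mR=111/65 → advance +1; mR−mL=-33/65 → turn -1·90°
n=7: pose=(6,10,E); sL=120/113, sR=120/73; mL=-4800/8249, mR=60/73; mL+mR=1980/8249 → advance +1; mR−mL=11580/8249 → turn +1·90°

0 12 60/17 144/17 30/17 3 6 N
1 120/41 24/5 -384/205 12/5 3 7 E
2 6 30/13 48/13 15/13 4 7 N
3 120/61 120/37 -2880/2257 60/37 4 8 E
4 60/17 60/37 1200/629 30/37 5 8 N
5 24/17 120/53 -768/901 60/53 5 9 E
6 30/13 6/5 72/65 3/5 6 9 N
7 120/113 120/73 -4800/8249 60/73 6 10 E
final 7 10 N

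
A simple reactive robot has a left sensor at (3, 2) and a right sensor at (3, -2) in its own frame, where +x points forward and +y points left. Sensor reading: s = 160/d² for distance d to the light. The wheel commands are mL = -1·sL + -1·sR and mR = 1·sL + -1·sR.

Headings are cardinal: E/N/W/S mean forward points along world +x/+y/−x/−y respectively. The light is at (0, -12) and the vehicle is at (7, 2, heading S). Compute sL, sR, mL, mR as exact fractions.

80/101 80/73 -13920/7373 -2240/7373

left sensor world pos  = (9, -1); dL² = 202
right sensor world pos = (5, -1); dR² = 146
sL = 160/202 = 80/101
sR = 160/146 = 80/73
mL = -1·sL + -1·sR = -13920/7373
mR = 1·sL + -1·sR = -2240/7373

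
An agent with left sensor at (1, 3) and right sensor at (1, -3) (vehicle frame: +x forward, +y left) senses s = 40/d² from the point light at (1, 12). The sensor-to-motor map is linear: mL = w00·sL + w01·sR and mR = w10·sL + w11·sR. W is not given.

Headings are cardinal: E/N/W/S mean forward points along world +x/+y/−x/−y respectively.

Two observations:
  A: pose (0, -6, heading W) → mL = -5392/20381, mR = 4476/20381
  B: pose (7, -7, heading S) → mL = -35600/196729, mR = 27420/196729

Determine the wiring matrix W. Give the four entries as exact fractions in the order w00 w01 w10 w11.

-1 -1 1/2 1

obs A: pose=(0,-6,W) → sL=8/89, sR=40/229, mL=-5392/20381, mR=4476/20381
obs B: pose=(7,-7,S) → sL=40/481, sR=40/409, mL=-35600/196729, mR=27420/196729
sensor matrix S = [[8/89, 40/229], [40/481, 40/409]]; det S = -22993920/4009533749
solve [mL_A; mL_B] = S·[w00; w01] and [mR_A; mR_B] = S·[w10; w11]:
  w00 = -1, w01 = -1, w10 = 1/2, w11 = 1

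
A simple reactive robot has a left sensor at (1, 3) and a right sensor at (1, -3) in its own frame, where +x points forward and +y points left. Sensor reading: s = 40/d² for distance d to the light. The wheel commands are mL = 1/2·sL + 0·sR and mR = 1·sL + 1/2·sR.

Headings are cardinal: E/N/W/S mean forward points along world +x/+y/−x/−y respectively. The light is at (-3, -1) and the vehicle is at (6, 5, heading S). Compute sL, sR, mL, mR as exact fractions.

left sensor world pos  = (9, 4); dL² = 169
right sensor world pos = (3, 4); dR² = 61
sL = 40/169 = 40/169
sR = 40/61 = 40/61
mL = 1/2·sL + 0·sR = 20/169
mR = 1·sL + 1/2·sR = 5820/10309

40/169 40/61 20/169 5820/10309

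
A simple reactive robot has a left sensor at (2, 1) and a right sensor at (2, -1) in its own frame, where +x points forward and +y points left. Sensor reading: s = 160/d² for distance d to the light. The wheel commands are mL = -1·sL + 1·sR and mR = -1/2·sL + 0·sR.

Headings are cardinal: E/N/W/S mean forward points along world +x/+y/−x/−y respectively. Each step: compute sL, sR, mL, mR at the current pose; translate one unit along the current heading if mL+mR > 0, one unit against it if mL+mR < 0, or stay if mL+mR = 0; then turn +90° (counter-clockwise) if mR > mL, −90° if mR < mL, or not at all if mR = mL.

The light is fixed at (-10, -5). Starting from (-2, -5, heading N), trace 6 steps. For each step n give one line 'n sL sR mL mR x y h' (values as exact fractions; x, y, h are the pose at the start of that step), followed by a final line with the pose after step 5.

n=0: pose=(-2,-5,N); sL=160/53, sR=32/17; mL=-1024/901, mR=-80/53; mL+mR=-2384/901 → advance -1; mR−mL=-336/901 → turn -1·90°
n=1: pose=(-2,-6,E); sL=8/5, sR=20/13; mL=-4/65, mR=-4/5; mL+mR=-56/65 → advance -1; mR−mL=-48/65 → turn -1·90°
n=2: pose=(-3,-6,S); sL=160/73, sR=32/9; mL=896/657, mR=-80/73; mL+mR=176/657 → advance +1; mR−mL=-1616/657 → turn -1·90°
n=3: pose=(-3,-7,W); sL=80/17, sR=80/13; mL=320/221, mR=-40/17; mL+mR=-200/221 → advance -1; mR−mL=-840/221 → turn -1·90°
n=4: pose=(-2,-7,N); sL=160/49, sR=160/81; mL=-5120/3969, mR=-80/49; mL+mR=-11600/3969 → advance -1; mR−mL=-1360/3969 → turn -1·90°
n=5: pose=(-2,-8,E); sL=20/13, sR=40/29; mL=-60/377, mR=-10/13; mL+mR=-350/377 → advance -1; mR−mL=-230/377 → turn -1·90°

0 160/53 32/17 -1024/901 -80/53 -2 -5 N
1 8/5 20/13 -4/65 -4/5 -2 -6 E
2 160/73 32/9 896/657 -80/73 -3 -6 S
3 80/17 80/13 320/221 -40/17 -3 -7 W
4 160/49 160/81 -5120/3969 -80/49 -2 -7 N
5 20/13 40/29 -60/377 -10/13 -2 -8 E
final -3 -8 S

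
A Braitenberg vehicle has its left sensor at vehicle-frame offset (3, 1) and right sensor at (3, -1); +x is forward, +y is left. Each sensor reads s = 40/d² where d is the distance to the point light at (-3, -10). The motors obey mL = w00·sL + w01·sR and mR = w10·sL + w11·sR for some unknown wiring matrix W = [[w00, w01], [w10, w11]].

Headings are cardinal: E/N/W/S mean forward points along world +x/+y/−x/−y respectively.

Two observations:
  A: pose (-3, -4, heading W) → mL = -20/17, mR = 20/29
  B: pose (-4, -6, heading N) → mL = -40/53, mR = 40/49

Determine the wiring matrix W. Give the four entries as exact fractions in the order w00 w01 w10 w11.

obs A: pose=(-3,-4,W) → sL=20/17, sR=20/29, mL=-20/17, mR=20/29
obs B: pose=(-4,-6,N) → sL=40/53, sR=40/49, mL=-40/53, mR=40/49
sensor matrix S = [[20/17, 20/29], [40/53, 40/49]]; det S = 563200/1280321
solve [mL_A; mL_B] = S·[w00; w01] and [mR_A; mR_B] = S·[w10; w11]:
  w00 = -1, w01 = 0, w10 = 0, w11 = 1

-1 0 0 1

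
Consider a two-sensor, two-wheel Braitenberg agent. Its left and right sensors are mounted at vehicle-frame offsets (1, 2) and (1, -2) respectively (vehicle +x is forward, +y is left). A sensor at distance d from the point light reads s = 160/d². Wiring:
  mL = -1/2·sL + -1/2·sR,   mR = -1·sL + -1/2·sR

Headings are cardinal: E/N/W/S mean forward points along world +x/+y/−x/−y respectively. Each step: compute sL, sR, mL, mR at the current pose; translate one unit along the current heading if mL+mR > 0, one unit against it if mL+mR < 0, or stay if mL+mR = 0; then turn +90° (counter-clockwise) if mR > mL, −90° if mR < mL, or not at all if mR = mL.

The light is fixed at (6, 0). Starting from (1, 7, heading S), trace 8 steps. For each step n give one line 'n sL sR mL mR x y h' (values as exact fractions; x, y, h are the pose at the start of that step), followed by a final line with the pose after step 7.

0 32/9 32/17 -416/153 -688/153 1 7 S
1 20/9 20/17 -260/153 -430/153 1 8 W
2 160/117 32/17 -3232/1989 -4592/1989 2 8 N
3 16/9 80/17 -496/153 -632/153 2 7 E
4 32/9 32/17 -416/153 -688/153 1 7 S
5 20/9 20/17 -260/153 -430/153 1 8 W
6 160/117 32/17 -3232/1989 -4592/1989 2 8 N
7 16/9 80/17 -496/153 -632/153 2 7 E
final 1 7 S

n=0: pose=(1,7,S); sL=32/9, sR=32/17; mL=-416/153, mR=-688/153; mL+mR=-368/51 → advance -1; mR−mL=-16/9 → turn -1·90°
n=1: pose=(1,8,W); sL=20/9, sR=20/17; mL=-260/153, mR=-430/153; mL+mR=-230/51 → advance -1; mR−mL=-10/9 → turn -1·90°
n=2: pose=(2,8,N); sL=160/117, sR=32/17; mL=-3232/1989, mR=-4592/1989; mL+mR=-2608/663 → advance -1; mR−mL=-80/117 → turn -1·90°
n=3: pose=(2,7,E); sL=16/9, sR=80/17; mL=-496/153, mR=-632/153; mL+mR=-376/51 → advance -1; mR−mL=-8/9 → turn -1·90°
n=4: pose=(1,7,S); sL=32/9, sR=32/17; mL=-416/153, mR=-688/153; mL+mR=-368/51 → advance -1; mR−mL=-16/9 → turn -1·90°
n=5: pose=(1,8,W); sL=20/9, sR=20/17; mL=-260/153, mR=-430/153; mL+mR=-230/51 → advance -1; mR−mL=-10/9 → turn -1·90°
n=6: pose=(2,8,N); sL=160/117, sR=32/17; mL=-3232/1989, mR=-4592/1989; mL+mR=-2608/663 → advance -1; mR−mL=-80/117 → turn -1·90°
n=7: pose=(2,7,E); sL=16/9, sR=80/17; mL=-496/153, mR=-632/153; mL+mR=-376/51 → advance -1; mR−mL=-8/9 → turn -1·90°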